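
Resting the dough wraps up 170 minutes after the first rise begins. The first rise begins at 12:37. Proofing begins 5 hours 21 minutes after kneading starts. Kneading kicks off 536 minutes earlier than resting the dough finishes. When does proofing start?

11:52

Resting the dough ends at 12:37 + 170 min = 15:27.
Kneading starts at 15:27 − 536 min = 06:31.
Proofing starts at 06:31 + 321 min = 11:52.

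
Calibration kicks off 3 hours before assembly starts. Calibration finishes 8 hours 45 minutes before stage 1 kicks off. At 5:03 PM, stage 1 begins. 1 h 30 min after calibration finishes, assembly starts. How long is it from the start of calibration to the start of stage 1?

615 minutes

Calibration ends at 5:03 PM − 525 min = 8:18 AM.
Assembly starts at 8:18 AM + 90 min = 9:48 AM.
Calibration starts at 9:48 AM − 180 min = 6:48 AM.
From 6:48 AM to 5:03 PM is 615 minutes.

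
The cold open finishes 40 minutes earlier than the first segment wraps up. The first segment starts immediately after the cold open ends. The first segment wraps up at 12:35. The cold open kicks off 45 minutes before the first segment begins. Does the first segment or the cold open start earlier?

The cold open ends at 12:35 − 40 min = 11:55.
So the first segment starts at 11:55.
The cold open starts at 11:55 − 45 min = 11:10.
The first segment starts at 11:55 and the cold open starts at 11:10, so the cold open is first.

the cold open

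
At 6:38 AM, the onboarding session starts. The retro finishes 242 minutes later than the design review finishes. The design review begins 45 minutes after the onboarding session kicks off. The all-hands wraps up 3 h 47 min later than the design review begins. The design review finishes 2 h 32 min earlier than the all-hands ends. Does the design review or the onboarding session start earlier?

The design review starts at 6:38 AM + 45 min = 7:23 AM.
The design review starts at 7:23 AM and the onboarding session starts at 6:38 AM, so the onboarding session is first.

the onboarding session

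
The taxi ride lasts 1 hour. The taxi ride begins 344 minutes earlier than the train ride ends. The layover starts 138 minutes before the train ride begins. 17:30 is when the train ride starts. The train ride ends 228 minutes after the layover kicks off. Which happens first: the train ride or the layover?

the layover

The layover starts at 17:30 − 138 min = 15:12.
The train ride starts at 17:30 and the layover starts at 15:12, so the layover is first.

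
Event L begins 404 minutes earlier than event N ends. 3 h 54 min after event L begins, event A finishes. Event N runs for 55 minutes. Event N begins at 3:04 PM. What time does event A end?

Event N ends at 3:04 PM + 55 min = 3:59 PM.
Event L starts at 3:59 PM − 404 min = 9:15 AM.
Event A ends at 9:15 AM + 234 min = 1:09 PM.

1:09 PM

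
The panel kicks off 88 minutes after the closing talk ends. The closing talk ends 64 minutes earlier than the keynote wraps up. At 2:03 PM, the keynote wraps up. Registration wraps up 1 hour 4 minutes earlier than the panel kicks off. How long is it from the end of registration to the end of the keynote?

40 minutes

The closing talk ends at 2:03 PM − 64 min = 12:59 PM.
The panel starts at 12:59 PM + 88 min = 2:27 PM.
Registration ends at 2:27 PM − 64 min = 1:23 PM.
From 1:23 PM to 2:03 PM is 40 minutes.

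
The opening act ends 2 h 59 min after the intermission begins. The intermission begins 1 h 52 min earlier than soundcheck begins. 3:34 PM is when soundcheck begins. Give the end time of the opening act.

The intermission starts at 3:34 PM − 112 min = 1:42 PM.
The opening act ends at 1:42 PM + 179 min = 4:41 PM.

4:41 PM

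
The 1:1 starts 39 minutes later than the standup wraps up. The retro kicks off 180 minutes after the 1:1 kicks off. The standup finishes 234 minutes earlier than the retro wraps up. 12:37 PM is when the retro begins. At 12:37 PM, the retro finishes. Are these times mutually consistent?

No

The standup ends at 12:37 PM − 234 min = 8:43 AM.
The 1:1 starts at 8:43 AM + 39 min = 9:22 AM.
The retro starts at 9:22 AM + 180 min = 12:22 PM.
But the retro is also said to start at 12:37 PM — a 15-minute conflict.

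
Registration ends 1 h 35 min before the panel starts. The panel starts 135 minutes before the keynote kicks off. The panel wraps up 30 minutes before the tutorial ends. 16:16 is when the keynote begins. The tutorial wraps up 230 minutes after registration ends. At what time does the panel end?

15:46

The panel starts at 16:16 − 135 min = 14:01.
Registration ends at 14:01 − 95 min = 12:26.
The tutorial ends at 12:26 + 230 min = 16:16.
The panel ends at 16:16 − 30 min = 15:46.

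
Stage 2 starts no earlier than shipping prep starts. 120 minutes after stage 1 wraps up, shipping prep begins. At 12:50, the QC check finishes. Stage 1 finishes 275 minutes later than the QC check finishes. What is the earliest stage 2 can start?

19:25

Stage 1 ends at 12:50 + 275 min = 17:25.
Shipping prep starts at 17:25 + 120 min = 19:25.
Stage 2 is bounded by shipping prep, so the earliest it can start is 19:25.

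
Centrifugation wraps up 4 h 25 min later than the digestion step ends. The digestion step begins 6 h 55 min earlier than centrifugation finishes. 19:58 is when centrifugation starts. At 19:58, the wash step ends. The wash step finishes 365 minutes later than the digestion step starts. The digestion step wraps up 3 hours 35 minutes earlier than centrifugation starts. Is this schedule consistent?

The digestion step ends at 19:58 − 215 min = 16:23.
Centrifugation ends at 16:23 + 265 min = 20:48.
The digestion step starts at 20:48 − 415 min = 13:53.
The wash step ends at 13:53 + 365 min = 19:58.
That matches the stated 19:58, so the schedule is consistent.

Yes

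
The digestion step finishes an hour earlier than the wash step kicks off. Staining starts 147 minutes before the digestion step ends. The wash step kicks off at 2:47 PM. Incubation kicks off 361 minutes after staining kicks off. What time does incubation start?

5:21 PM

The digestion step ends at 2:47 PM − 60 min = 1:47 PM.
Staining starts at 1:47 PM − 147 min = 11:20 AM.
Incubation starts at 11:20 AM + 361 min = 5:21 PM.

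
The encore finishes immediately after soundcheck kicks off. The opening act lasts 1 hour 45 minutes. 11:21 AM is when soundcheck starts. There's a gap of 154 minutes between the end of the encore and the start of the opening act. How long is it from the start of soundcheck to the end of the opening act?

259 minutes

The encore ends at 11:21 AM.
The opening act starts at 11:21 AM + 154 min = 1:55 PM.
The opening act ends at 1:55 PM + 105 min = 3:40 PM.
From 11:21 AM to 3:40 PM is 259 minutes.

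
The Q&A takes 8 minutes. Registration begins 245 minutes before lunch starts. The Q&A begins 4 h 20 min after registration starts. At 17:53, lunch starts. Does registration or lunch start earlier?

Registration starts at 17:53 − 245 min = 13:48.
Registration starts at 13:48 and lunch starts at 17:53, so registration is first.

registration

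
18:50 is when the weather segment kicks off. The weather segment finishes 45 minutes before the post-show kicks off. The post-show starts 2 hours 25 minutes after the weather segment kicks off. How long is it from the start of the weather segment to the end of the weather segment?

The post-show starts at 18:50 + 145 min = 21:15.
The weather segment ends at 21:15 − 45 min = 20:30.
From 18:50 to 20:30 is 100 minutes.

100 minutes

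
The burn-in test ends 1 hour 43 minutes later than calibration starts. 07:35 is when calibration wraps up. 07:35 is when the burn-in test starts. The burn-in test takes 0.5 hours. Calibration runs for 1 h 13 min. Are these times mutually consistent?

Yes

Calibration starts at 07:35 − 73 min = 06:22.
The burn-in test ends at 06:22 + 103 min = 08:05.
The burn-in test starts at 08:05 − 30 min = 07:35.
That matches the stated 07:35, so the schedule is consistent.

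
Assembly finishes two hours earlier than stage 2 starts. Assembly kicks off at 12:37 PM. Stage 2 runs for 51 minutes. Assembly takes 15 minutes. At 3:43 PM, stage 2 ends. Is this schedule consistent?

Yes

Stage 2 starts at 3:43 PM − 51 min = 2:52 PM.
Assembly ends at 2:52 PM − 120 min = 12:52 PM.
Assembly starts at 12:52 PM − 15 min = 12:37 PM.
That matches the stated 12:37 PM, so the schedule is consistent.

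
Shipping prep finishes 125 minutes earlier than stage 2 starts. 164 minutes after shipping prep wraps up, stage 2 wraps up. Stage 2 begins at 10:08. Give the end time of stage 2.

Shipping prep ends at 10:08 − 125 min = 08:03.
Stage 2 ends at 08:03 + 164 min = 10:47.

10:47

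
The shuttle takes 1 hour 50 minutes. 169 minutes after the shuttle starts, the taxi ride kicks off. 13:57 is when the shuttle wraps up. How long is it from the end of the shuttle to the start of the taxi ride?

59 minutes

The shuttle starts at 13:57 − 110 min = 12:07.
The taxi ride starts at 12:07 + 169 min = 14:56.
From 13:57 to 14:56 is 59 minutes.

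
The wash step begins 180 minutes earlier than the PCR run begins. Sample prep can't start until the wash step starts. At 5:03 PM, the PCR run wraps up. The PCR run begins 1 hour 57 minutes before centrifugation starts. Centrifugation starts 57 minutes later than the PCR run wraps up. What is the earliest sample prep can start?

1:03 PM

Centrifugation starts at 5:03 PM + 57 min = 6:00 PM.
The PCR run starts at 6:00 PM − 117 min = 4:03 PM.
The wash step starts at 4:03 PM − 180 min = 1:03 PM.
Sample prep is bounded by the wash step, so the earliest it can start is 1:03 PM.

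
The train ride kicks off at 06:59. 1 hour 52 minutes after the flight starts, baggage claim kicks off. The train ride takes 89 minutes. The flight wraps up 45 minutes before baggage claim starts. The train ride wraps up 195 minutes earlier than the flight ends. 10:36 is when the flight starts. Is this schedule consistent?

Yes

Baggage claim starts at 10:36 + 112 min = 12:28.
The flight ends at 12:28 − 45 min = 11:43.
The train ride ends at 11:43 − 195 min = 08:28.
The train ride starts at 08:28 − 89 min = 06:59.
That matches the stated 06:59, so the schedule is consistent.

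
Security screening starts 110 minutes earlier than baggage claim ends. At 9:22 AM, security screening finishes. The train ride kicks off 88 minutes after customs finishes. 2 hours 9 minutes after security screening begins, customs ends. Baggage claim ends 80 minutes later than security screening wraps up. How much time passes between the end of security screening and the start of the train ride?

187 minutes

Baggage claim ends at 9:22 AM + 80 min = 10:42 AM.
Security screening starts at 10:42 AM − 110 min = 8:52 AM.
Customs ends at 8:52 AM + 129 min = 11:01 AM.
The train ride starts at 11:01 AM + 88 min = 12:29 PM.
From 9:22 AM to 12:29 PM is 187 minutes.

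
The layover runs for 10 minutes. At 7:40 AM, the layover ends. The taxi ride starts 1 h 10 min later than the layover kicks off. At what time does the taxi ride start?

The layover starts at 7:40 AM − 10 min = 7:30 AM.
The taxi ride starts at 7:30 AM + 70 min = 8:40 AM.

8:40 AM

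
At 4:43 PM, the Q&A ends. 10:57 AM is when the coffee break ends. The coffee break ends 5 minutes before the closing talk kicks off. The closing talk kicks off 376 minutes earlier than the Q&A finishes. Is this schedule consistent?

No

The closing talk starts at 4:43 PM − 376 min = 10:27 AM.
The coffee break ends at 10:27 AM − 5 min = 10:22 AM.
But the coffee break is also said to end at 10:57 AM — a 35-minute conflict.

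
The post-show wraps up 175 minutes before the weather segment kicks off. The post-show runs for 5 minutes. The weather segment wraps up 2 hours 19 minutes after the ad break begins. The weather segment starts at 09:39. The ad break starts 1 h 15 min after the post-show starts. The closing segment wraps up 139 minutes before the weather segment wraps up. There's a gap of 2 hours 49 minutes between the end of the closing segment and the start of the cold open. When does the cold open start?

10:43

The post-show ends at 09:39 − 175 min = 06:44.
The post-show starts at 06:44 − 5 min = 06:39.
The ad break starts at 06:39 + 75 min = 07:54.
The weather segment ends at 07:54 + 139 min = 10:13.
The closing segment ends at 10:13 − 139 min = 07:54.
The cold open starts at 07:54 + 169 min = 10:43.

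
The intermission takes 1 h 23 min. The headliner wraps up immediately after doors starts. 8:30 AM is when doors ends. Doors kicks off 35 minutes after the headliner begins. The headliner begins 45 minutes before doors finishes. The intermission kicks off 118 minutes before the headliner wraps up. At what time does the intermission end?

7:45 AM

The headliner starts at 8:30 AM − 45 min = 7:45 AM.
Doors starts at 7:45 AM + 35 min = 8:20 AM.
So the headliner ends at 8:20 AM.
The intermission starts at 8:20 AM − 118 min = 6:22 AM.
The intermission ends at 6:22 AM + 83 min = 7:45 AM.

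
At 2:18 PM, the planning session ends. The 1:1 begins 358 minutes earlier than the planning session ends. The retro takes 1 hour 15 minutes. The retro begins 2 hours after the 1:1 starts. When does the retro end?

11:35 AM

The 1:1 starts at 2:18 PM − 358 min = 8:20 AM.
The retro starts at 8:20 AM + 120 min = 10:20 AM.
The retro ends at 10:20 AM + 75 min = 11:35 AM.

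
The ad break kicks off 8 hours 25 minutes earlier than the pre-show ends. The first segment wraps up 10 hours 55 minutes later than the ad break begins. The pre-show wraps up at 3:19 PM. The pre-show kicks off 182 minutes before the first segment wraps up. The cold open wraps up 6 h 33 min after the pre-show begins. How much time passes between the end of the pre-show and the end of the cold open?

6 h 1 min

The ad break starts at 3:19 PM − 505 min = 6:54 AM.
The first segment ends at 6:54 AM + 655 min = 5:49 PM.
The pre-show starts at 5:49 PM − 182 min = 2:47 PM.
The cold open ends at 2:47 PM + 393 min = 9:20 PM.
From 3:19 PM to 9:20 PM is 6 h 1 min.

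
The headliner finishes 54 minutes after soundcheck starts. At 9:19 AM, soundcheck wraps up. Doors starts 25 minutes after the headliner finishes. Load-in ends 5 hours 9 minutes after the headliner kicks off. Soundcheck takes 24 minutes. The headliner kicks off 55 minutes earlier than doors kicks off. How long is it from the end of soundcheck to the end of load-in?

Soundcheck starts at 9:19 AM − 24 min = 8:55 AM.
The headliner ends at 8:55 AM + 54 min = 9:49 AM.
Doors starts at 9:49 AM + 25 min = 10:14 AM.
The headliner starts at 10:14 AM − 55 min = 9:19 AM.
Load-in ends at 9:19 AM + 309 min = 2:28 PM.
From 9:19 AM to 2:28 PM is 5 h 9 min.

5 h 9 min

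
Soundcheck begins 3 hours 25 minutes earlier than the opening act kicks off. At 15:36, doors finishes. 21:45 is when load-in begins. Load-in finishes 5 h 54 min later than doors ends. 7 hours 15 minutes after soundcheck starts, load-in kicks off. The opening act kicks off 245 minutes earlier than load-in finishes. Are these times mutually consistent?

No

Load-in ends at 15:36 + 354 min = 21:30.
The opening act starts at 21:30 − 245 min = 17:25.
Soundcheck starts at 17:25 − 205 min = 14:00.
Load-in starts at 14:00 + 435 min = 21:15.
But load-in is also said to start at 21:45 — a 30-minute conflict.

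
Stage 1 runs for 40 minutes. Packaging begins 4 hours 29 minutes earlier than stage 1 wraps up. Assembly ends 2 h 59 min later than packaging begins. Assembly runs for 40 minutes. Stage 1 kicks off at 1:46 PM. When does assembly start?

12:16 PM

Stage 1 ends at 1:46 PM + 40 min = 2:26 PM.
Packaging starts at 2:26 PM − 269 min = 9:57 AM.
Assembly ends at 9:57 AM + 179 min = 12:56 PM.
Assembly starts at 12:56 PM − 40 min = 12:16 PM.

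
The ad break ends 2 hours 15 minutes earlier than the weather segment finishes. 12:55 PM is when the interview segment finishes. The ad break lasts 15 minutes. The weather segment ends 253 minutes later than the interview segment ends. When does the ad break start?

2:38 PM

The weather segment ends at 12:55 PM + 253 min = 5:08 PM.
The ad break ends at 5:08 PM − 135 min = 2:53 PM.
The ad break starts at 2:53 PM − 15 min = 2:38 PM.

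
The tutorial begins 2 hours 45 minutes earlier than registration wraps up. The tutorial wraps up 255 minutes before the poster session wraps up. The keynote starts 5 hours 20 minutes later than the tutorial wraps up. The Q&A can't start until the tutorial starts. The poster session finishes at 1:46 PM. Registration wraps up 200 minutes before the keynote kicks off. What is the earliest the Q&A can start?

8:46 AM

The tutorial ends at 1:46 PM − 255 min = 9:31 AM.
The keynote starts at 9:31 AM + 320 min = 2:51 PM.
Registration ends at 2:51 PM − 200 min = 11:31 AM.
The tutorial starts at 11:31 AM − 165 min = 8:46 AM.
The Q&A is bounded by the tutorial, so the earliest it can start is 8:46 AM.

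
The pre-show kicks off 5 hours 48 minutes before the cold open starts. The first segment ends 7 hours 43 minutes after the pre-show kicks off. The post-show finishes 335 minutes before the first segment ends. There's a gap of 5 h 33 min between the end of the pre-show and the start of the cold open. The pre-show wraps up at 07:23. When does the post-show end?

The cold open starts at 07:23 + 333 min = 12:56.
The pre-show starts at 12:56 − 348 min = 07:08.
The first segment ends at 07:08 + 463 min = 14:51.
The post-show ends at 14:51 − 335 min = 09:16.

09:16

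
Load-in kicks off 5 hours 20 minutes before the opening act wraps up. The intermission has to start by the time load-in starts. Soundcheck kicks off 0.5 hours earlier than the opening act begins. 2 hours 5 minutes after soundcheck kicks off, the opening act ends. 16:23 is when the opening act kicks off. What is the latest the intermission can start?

Soundcheck starts at 16:23 − 30 min = 15:53.
The opening act ends at 15:53 + 125 min = 17:58.
Load-in starts at 17:58 − 320 min = 12:38.
The intermission is bounded by load-in, so the latest it can start is 12:38.

12:38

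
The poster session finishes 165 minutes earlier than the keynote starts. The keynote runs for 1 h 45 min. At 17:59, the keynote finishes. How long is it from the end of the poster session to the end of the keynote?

4 h 30 min

The keynote starts at 17:59 − 105 min = 16:14.
The poster session ends at 16:14 − 165 min = 13:29.
From 13:29 to 17:59 is 4 h 30 min.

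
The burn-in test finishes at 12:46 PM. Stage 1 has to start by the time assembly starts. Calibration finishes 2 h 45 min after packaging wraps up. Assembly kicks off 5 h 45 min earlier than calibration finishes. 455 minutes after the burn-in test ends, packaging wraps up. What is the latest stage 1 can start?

Packaging ends at 12:46 PM + 455 min = 8:21 PM.
Calibration ends at 8:21 PM + 165 min = 11:06 PM.
Assembly starts at 11:06 PM − 345 min = 5:21 PM.
Stage 1 is bounded by assembly, so the latest it can start is 5:21 PM.

5:21 PM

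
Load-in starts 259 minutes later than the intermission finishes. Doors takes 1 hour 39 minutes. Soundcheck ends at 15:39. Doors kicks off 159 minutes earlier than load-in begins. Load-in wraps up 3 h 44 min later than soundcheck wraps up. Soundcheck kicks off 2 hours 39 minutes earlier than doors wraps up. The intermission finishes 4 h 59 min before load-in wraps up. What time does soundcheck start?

15:04

Load-in ends at 15:39 + 224 min = 19:23.
The intermission ends at 19:23 − 299 min = 14:24.
Load-in starts at 14:24 + 259 min = 18:43.
Doors starts at 18:43 − 159 min = 16:04.
Doors ends at 16:04 + 99 min = 17:43.
Soundcheck starts at 17:43 − 159 min = 15:04.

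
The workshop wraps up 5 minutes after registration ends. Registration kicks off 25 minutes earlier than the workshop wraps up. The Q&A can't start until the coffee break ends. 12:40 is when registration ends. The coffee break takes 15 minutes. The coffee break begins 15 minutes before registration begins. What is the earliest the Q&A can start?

The workshop ends at 12:40 + 5 min = 12:45.
Registration starts at 12:45 − 25 min = 12:20.
The coffee break starts at 12:20 − 15 min = 12:05.
The coffee break ends at 12:05 + 15 min = 12:20.
The Q&A is bounded by the coffee break, so the earliest it can start is 12:20.

12:20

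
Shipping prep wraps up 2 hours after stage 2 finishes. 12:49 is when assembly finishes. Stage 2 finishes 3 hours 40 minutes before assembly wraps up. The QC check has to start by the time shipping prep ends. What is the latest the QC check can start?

Stage 2 ends at 12:49 − 220 min = 09:09.
Shipping prep ends at 09:09 + 120 min = 11:09.
The QC check is bounded by shipping prep, so the latest it can start is 11:09.

11:09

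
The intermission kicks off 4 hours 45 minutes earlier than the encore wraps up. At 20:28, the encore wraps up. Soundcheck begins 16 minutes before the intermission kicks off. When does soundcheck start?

15:27

The intermission starts at 20:28 − 285 min = 15:43.
Soundcheck starts at 15:43 − 16 min = 15:27.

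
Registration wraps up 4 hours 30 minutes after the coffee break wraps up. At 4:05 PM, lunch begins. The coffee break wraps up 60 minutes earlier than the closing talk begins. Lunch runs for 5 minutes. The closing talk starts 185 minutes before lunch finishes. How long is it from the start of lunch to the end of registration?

Lunch ends at 4:05 PM + 5 min = 4:10 PM.
The closing talk starts at 4:10 PM − 185 min = 1:05 PM.
The coffee break ends at 1:05 PM − 60 min = 12:05 PM.
Registration ends at 12:05 PM + 270 min = 4:35 PM.
From 4:05 PM to 4:35 PM is half an hour.

half an hour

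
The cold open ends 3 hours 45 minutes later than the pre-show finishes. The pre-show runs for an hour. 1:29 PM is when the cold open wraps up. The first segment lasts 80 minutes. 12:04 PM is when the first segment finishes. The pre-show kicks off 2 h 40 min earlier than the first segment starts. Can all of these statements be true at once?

The first segment starts at 12:04 PM − 80 min = 10:44 AM.
The pre-show starts at 10:44 AM − 160 min = 8:04 AM.
The pre-show ends at 8:04 AM + 60 min = 9:04 AM.
The cold open ends at 9:04 AM + 225 min = 12:49 PM.
But the cold open is also said to end at 1:29 PM — a 40-minute conflict.

No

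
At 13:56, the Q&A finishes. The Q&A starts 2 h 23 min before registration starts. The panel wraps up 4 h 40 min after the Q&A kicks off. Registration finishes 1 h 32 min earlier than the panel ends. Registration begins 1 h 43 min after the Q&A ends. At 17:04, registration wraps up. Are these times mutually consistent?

No

Registration starts at 13:56 + 103 min = 15:39.
The Q&A starts at 15:39 − 143 min = 13:16.
The panel ends at 13:16 + 280 min = 17:56.
Registration ends at 17:56 − 92 min = 16:24.
But registration is also said to end at 17:04 — a 40-minute conflict.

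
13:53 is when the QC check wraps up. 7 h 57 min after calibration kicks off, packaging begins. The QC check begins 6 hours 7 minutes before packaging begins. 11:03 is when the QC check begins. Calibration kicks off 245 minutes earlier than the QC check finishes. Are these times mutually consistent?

No

Calibration starts at 13:53 − 245 min = 09:48.
Packaging starts at 09:48 + 477 min = 17:45.
The QC check starts at 17:45 − 367 min = 11:38.
But the QC check is also said to start at 11:03 — a 35-minute conflict.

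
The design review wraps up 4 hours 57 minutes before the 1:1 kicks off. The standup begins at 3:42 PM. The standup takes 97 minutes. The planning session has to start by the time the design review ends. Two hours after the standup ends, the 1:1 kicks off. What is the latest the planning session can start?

2:22 PM

The standup ends at 3:42 PM + 97 min = 5:19 PM.
The 1:1 starts at 5:19 PM + 120 min = 7:19 PM.
The design review ends at 7:19 PM − 297 min = 2:22 PM.
The planning session is bounded by the design review, so the latest it can start is 2:22 PM.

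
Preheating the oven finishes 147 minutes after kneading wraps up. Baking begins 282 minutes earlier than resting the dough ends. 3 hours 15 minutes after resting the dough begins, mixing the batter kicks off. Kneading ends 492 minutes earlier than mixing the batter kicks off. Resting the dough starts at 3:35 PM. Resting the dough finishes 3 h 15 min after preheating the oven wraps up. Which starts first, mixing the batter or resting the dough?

Mixing the batter starts at 3:35 PM + 195 min = 6:50 PM.
Mixing the batter starts at 6:50 PM and resting the dough starts at 3:35 PM, so resting the dough is first.

resting the dough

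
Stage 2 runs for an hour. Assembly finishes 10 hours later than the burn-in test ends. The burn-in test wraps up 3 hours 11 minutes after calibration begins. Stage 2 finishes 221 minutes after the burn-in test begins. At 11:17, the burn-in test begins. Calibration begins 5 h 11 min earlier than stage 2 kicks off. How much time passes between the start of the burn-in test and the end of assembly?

10 hours 41 minutes

Stage 2 ends at 11:17 + 221 min = 14:58.
Stage 2 starts at 14:58 − 60 min = 13:58.
Calibration starts at 13:58 − 311 min = 08:47.
The burn-in test ends at 08:47 + 191 min = 11:58.
Assembly ends at 11:58 + 600 min = 21:58.
From 11:17 to 21:58 is 10 hours 41 minutes.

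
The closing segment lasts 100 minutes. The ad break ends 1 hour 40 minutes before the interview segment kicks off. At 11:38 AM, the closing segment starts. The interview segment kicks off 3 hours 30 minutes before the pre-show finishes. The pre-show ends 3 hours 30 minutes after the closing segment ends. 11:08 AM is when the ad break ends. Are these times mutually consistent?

No

The closing segment ends at 11:38 AM + 100 min = 1:18 PM.
The pre-show ends at 1:18 PM + 210 min = 4:48 PM.
The interview segment starts at 4:48 PM − 210 min = 1:18 PM.
The ad break ends at 1:18 PM − 100 min = 11:38 AM.
But the ad break is also said to end at 11:08 AM — a 30-minute conflict.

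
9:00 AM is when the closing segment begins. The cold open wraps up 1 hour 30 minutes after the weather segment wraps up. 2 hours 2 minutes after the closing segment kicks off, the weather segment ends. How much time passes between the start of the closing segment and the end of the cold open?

The weather segment ends at 9:00 AM + 122 min = 11:02 AM.
The cold open ends at 11:02 AM + 90 min = 12:32 PM.
From 9:00 AM to 12:32 PM is 3 h 32 min.

3 h 32 min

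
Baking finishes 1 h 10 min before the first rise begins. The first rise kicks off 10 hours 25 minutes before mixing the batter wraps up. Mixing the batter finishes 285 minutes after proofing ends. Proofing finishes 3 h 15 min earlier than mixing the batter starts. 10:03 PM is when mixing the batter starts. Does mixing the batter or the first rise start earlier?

the first rise

Proofing ends at 10:03 PM − 195 min = 6:48 PM.
Mixing the batter ends at 6:48 PM + 285 min = 11:33 PM.
The first rise starts at 11:33 PM − 625 min = 1:08 PM.
Mixing the batter starts at 10:03 PM and the first rise starts at 1:08 PM, so the first rise is first.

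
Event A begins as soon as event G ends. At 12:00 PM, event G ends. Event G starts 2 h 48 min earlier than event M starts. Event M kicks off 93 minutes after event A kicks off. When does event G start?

10:45 AM

Event A starts at 12:00 PM.
Event M starts at 12:00 PM + 93 min = 1:33 PM.
Event G starts at 1:33 PM − 168 min = 10:45 AM.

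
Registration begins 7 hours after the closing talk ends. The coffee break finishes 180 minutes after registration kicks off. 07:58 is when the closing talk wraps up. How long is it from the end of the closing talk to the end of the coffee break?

Registration starts at 07:58 + 420 min = 14:58.
The coffee break ends at 14:58 + 180 min = 17:58.
From 07:58 to 17:58 is 600 minutes.

600 minutes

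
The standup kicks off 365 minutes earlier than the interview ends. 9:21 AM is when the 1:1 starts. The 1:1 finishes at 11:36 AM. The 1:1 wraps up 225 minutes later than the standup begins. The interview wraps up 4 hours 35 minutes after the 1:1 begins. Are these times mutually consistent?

The interview ends at 9:21 AM + 275 min = 1:56 PM.
The standup starts at 1:56 PM − 365 min = 7:51 AM.
The 1:1 ends at 7:51 AM + 225 min = 11:36 AM.
That matches the stated 11:36 AM, so the schedule is consistent.

Yes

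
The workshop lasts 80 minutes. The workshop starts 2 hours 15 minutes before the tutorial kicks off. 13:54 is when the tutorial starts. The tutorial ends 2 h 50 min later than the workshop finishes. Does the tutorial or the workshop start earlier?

The workshop starts at 13:54 − 135 min = 11:39.
The tutorial starts at 13:54 and the workshop starts at 11:39, so the workshop is first.

the workshop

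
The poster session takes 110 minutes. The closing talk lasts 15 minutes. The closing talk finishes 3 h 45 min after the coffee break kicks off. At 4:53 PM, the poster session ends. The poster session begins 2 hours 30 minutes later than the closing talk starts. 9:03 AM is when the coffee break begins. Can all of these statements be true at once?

Yes

The closing talk ends at 9:03 AM + 225 min = 12:48 PM.
The closing talk starts at 12:48 PM − 15 min = 12:33 PM.
The poster session starts at 12:33 PM + 150 min = 3:03 PM.
The poster session ends at 3:03 PM + 110 min = 4:53 PM.
That matches the stated 4:53 PM, so the schedule is consistent.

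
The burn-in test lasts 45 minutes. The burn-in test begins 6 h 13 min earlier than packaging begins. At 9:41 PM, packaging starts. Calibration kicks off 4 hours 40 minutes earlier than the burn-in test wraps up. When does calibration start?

The burn-in test starts at 9:41 PM − 373 min = 3:28 PM.
The burn-in test ends at 3:28 PM + 45 min = 4:13 PM.
Calibration starts at 4:13 PM − 280 min = 11:33 AM.

11:33 AM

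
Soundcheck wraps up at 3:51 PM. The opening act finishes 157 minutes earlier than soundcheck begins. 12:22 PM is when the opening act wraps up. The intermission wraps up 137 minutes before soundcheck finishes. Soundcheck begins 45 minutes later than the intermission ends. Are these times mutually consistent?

No

The intermission ends at 3:51 PM − 137 min = 1:34 PM.
Soundcheck starts at 1:34 PM + 45 min = 2:19 PM.
The opening act ends at 2:19 PM − 157 min = 11:42 AM.
But the opening act is also said to end at 12:22 PM — a 40-minute conflict.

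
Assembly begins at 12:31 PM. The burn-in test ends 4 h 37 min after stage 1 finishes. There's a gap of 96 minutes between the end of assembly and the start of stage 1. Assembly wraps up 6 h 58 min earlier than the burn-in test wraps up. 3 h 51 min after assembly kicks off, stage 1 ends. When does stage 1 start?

Stage 1 ends at 12:31 PM + 231 min = 4:22 PM.
The burn-in test ends at 4:22 PM + 277 min = 8:59 PM.
Assembly ends at 8:59 PM − 418 min = 2:01 PM.
Stage 1 starts at 2:01 PM + 96 min = 3:37 PM.

3:37 PM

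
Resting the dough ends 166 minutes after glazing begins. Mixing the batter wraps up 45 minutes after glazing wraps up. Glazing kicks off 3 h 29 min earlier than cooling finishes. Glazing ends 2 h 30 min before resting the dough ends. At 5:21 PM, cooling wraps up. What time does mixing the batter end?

Glazing starts at 5:21 PM − 209 min = 1:52 PM.
Resting the dough ends at 1:52 PM + 166 min = 4:38 PM.
Glazing ends at 4:38 PM − 150 min = 2:08 PM.
Mixing the batter ends at 2:08 PM + 45 min = 2:53 PM.

2:53 PM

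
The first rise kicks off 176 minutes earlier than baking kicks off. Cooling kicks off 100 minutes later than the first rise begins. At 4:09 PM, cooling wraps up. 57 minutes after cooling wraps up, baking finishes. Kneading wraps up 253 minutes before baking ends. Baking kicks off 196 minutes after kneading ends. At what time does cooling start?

Baking ends at 4:09 PM + 57 min = 5:06 PM.
Kneading ends at 5:06 PM − 253 min = 12:53 PM.
Baking starts at 12:53 PM + 196 min = 4:09 PM.
The first rise starts at 4:09 PM − 176 min = 1:13 PM.
Cooling starts at 1:13 PM + 100 min = 2:53 PM.

2:53 PM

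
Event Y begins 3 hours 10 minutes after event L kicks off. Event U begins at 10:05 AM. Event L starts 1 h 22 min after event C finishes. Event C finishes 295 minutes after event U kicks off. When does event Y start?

Event C ends at 10:05 AM + 295 min = 3:00 PM.
Event L starts at 3:00 PM + 82 min = 4:22 PM.
Event Y starts at 4:22 PM + 190 min = 7:32 PM.

7:32 PM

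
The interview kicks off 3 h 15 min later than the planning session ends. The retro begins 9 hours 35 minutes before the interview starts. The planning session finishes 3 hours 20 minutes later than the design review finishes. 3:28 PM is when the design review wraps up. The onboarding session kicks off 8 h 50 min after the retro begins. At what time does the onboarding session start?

9:18 PM

The planning session ends at 3:28 PM + 200 min = 6:48 PM.
The interview starts at 6:48 PM + 195 min = 10:03 PM.
The retro starts at 10:03 PM − 575 min = 12:28 PM.
The onboarding session starts at 12:28 PM + 530 min = 9:18 PM.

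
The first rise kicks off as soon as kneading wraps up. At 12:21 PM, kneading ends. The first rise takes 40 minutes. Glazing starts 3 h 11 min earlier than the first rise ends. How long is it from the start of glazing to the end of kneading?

2 h 31 min

The first rise starts at 12:21 PM.
The first rise ends at 12:21 PM + 40 min = 1:01 PM.
Glazing starts at 1:01 PM − 191 min = 9:50 AM.
From 9:50 AM to 12:21 PM is 2 h 31 min.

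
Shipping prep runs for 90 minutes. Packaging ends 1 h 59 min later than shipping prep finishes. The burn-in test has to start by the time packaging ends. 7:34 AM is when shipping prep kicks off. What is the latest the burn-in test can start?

Shipping prep ends at 7:34 AM + 90 min = 9:04 AM.
Packaging ends at 9:04 AM + 119 min = 11:03 AM.
The burn-in test is bounded by packaging, so the latest it can start is 11:03 AM.

11:03 AM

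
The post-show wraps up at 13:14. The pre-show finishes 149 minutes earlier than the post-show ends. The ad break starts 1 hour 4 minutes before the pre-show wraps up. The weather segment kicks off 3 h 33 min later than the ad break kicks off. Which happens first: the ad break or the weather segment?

the ad break

The pre-show ends at 13:14 − 149 min = 10:45.
The ad break starts at 10:45 − 64 min = 09:41.
The weather segment starts at 09:41 + 213 min = 13:14.
The ad break starts at 09:41 and the weather segment starts at 13:14, so the ad break is first.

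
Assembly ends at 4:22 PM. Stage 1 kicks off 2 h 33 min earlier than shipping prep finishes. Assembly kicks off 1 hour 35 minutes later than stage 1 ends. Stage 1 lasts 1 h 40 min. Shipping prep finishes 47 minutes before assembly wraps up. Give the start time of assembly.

4:17 PM

Shipping prep ends at 4:22 PM − 47 min = 3:35 PM.
Stage 1 starts at 3:35 PM − 153 min = 1:02 PM.
Stage 1 ends at 1:02 PM + 100 min = 2:42 PM.
Assembly starts at 2:42 PM + 95 min = 4:17 PM.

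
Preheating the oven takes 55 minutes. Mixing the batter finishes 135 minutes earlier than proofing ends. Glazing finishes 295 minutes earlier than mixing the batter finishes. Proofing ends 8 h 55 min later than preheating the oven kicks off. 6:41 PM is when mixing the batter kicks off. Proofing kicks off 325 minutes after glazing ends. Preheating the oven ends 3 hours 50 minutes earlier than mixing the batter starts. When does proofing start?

Preheating the oven ends at 6:41 PM − 230 min = 2:51 PM.
Preheating the oven starts at 2:51 PM − 55 min = 1:56 PM.
Proofing ends at 1:56 PM + 535 min = 10:51 PM.
Mixing the batter ends at 10:51 PM − 135 min = 8:36 PM.
Glazing ends at 8:36 PM − 295 min = 3:41 PM.
Proofing starts at 3:41 PM + 325 min = 9:06 PM.

9:06 PM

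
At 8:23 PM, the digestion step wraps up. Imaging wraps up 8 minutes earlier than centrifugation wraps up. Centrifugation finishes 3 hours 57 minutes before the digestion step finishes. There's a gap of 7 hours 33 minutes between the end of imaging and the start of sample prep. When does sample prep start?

Centrifugation ends at 8:23 PM − 237 min = 4:26 PM.
Imaging ends at 4:26 PM − 8 min = 4:18 PM.
Sample prep starts at 4:18 PM + 453 min = 11:51 PM.

11:51 PM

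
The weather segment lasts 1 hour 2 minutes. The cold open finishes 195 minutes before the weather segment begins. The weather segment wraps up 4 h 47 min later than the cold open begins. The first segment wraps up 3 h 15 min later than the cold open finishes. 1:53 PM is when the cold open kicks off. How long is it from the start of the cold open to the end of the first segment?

225 minutes

The weather segment ends at 1:53 PM + 287 min = 6:40 PM.
The weather segment starts at 6:40 PM − 62 min = 5:38 PM.
The cold open ends at 5:38 PM − 195 min = 2:23 PM.
The first segment ends at 2:23 PM + 195 min = 5:38 PM.
From 1:53 PM to 5:38 PM is 225 minutes.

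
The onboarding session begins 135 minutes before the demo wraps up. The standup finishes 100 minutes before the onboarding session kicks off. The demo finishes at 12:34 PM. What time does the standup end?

The onboarding session starts at 12:34 PM − 135 min = 10:19 AM.
The standup ends at 10:19 AM − 100 min = 8:39 AM.

8:39 AM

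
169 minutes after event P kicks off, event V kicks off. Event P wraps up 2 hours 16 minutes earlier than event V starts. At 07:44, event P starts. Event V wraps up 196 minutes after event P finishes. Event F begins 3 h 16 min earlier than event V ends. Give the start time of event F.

08:17

Event V starts at 07:44 + 169 min = 10:33.
Event P ends at 10:33 − 136 min = 08:17.
Event V ends at 08:17 + 196 min = 11:33.
Event F starts at 11:33 − 196 min = 08:17.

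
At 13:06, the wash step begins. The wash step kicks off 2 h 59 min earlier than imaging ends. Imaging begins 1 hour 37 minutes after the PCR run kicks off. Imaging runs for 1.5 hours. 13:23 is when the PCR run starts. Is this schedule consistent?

No

Imaging starts at 13:23 + 97 min = 15:00.
Imaging ends at 15:00 + 90 min = 16:30.
The wash step starts at 16:30 − 179 min = 13:31.
But the wash step is also said to start at 13:06 — a 25-minute conflict.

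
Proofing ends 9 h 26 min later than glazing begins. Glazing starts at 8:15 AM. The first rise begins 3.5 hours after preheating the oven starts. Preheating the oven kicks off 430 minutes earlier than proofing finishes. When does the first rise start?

2:01 PM

Proofing ends at 8:15 AM + 566 min = 5:41 PM.
Preheating the oven starts at 5:41 PM − 430 min = 10:31 AM.
The first rise starts at 10:31 AM + 210 min = 2:01 PM.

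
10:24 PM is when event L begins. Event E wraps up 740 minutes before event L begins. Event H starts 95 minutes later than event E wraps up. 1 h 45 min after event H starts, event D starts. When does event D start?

Event E ends at 10:24 PM − 740 min = 10:04 AM.
Event H starts at 10:04 AM + 95 min = 11:39 AM.
Event D starts at 11:39 AM + 105 min = 1:24 PM.

1:24 PM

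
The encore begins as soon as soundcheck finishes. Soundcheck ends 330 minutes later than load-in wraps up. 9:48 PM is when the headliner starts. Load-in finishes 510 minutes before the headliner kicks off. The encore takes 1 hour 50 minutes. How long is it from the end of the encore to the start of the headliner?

Load-in ends at 9:48 PM − 510 min = 1:18 PM.
Soundcheck ends at 1:18 PM + 330 min = 6:48 PM.
So the encore starts at 6:48 PM.
The encore ends at 6:48 PM + 110 min = 8:38 PM.
From 8:38 PM to 9:48 PM is 70 minutes.

70 minutes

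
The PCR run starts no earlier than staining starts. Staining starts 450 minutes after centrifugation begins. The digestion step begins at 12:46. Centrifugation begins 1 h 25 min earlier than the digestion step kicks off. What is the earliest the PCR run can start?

Centrifugation starts at 12:46 − 85 min = 11:21.
Staining starts at 11:21 + 450 min = 18:51.
The PCR run is bounded by staining, so the earliest it can start is 18:51.

18:51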